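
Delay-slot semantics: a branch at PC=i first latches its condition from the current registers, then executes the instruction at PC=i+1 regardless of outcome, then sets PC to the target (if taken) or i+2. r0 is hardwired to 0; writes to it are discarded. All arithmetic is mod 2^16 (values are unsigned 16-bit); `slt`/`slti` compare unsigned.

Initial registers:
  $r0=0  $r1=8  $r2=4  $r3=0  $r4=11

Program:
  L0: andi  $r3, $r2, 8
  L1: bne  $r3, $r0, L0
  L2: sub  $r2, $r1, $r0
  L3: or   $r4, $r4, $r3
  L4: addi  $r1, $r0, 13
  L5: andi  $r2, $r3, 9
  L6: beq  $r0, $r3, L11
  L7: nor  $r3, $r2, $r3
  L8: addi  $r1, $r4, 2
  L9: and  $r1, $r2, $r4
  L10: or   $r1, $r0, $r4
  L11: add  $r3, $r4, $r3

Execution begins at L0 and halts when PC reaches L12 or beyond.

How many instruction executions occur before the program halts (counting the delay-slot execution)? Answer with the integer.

9

  step pc=0: andi  $r3, $r2, 8  regs=(0,8,4,0,11)
  step pc=1: bne  $r3, $r0, L0  cond=F  regs=(0,8,4,0,11)
  step pc=2: sub  $r2, $r1, $r0  regs=(0,8,8,0,11)
  step pc=3: or   $r4, $r4, $r3  regs=(0,8,8,0,11)
  step pc=4: addi  $r1, $r0, 13  regs=(0,13,8,0,11)
  step pc=5: andi  $r2, $r3, 9  regs=(0,13,0,0,11)
  step pc=6: beq  $r0, $r3, L11  cond=T  regs=(0,13,0,0,11)
  step pc=7: nor  $r3, $r2, $r3  regs=(0,13,0,65535,11)
  step pc=11: add  $r3, $r4, $r3  regs=(0,13,0,10,11)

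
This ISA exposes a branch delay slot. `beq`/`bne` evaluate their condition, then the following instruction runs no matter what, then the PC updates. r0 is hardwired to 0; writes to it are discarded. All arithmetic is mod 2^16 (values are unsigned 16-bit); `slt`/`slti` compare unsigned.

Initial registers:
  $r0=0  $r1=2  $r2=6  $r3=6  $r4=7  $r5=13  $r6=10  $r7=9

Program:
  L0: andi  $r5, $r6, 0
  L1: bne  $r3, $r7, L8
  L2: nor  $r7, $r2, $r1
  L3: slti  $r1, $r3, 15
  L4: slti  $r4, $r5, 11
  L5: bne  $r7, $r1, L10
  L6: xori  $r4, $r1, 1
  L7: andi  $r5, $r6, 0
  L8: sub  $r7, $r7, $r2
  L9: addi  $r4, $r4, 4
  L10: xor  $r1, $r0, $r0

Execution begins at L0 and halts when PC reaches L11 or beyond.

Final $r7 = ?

  step pc=0: andi  $r5, $r6, 0  regs=(0,2,6,6,7,0,10,9)
  step pc=1: bne  $r3, $r7, L8  cond=T  regs=(0,2,6,6,7,0,10,9)
  step pc=2: nor  $r7, $r2, $r1  regs=(0,2,6,6,7,0,10,65529)
  step pc=8: sub  $r7, $r7, $r2  regs=(0,2,6,6,7,0,10,65523)
  step pc=9: addi  $r4, $r4, 4  regs=(0,2,6,6,11,0,10,65523)
  step pc=10: xor  $r1, $r0, $r0  regs=(0,0,6,6,11,0,10,65523)

65523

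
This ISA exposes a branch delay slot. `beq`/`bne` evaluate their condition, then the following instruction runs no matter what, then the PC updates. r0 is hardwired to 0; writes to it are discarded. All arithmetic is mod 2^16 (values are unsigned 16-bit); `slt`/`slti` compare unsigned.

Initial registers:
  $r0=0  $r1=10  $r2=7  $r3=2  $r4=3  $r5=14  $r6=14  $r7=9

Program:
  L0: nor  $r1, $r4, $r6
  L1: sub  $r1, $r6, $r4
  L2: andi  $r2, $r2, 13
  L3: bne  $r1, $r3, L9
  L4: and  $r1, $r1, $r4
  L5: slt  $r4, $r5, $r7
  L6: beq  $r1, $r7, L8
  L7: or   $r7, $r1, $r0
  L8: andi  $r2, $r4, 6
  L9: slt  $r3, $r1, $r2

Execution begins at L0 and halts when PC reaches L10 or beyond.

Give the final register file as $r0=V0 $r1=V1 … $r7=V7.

  step pc=0: nor  $r1, $r4, $r6  regs=(0,65520,7,2,3,14,14,9)
  step pc=1: sub  $r1, $r6, $r4  regs=(0,11,7,2,3,14,14,9)
  step pc=2: andi  $r2, $r2, 13  regs=(0,11,5,2,3,14,14,9)
  step pc=3: bne  $r1, $r3, L9  cond=T  regs=(0,11,5,2,3,14,14,9)
  step pc=4: and  $r1, $r1, $r4  regs=(0,3,5,2,3,14,14,9)
  step pc=9: slt  $r3, $r1, $r2  regs=(0,3,5,1,3,14,14,9)

$r0=0 $r1=3 $r2=5 $r3=1 $r4=3 $r5=14 $r6=14 $r7=9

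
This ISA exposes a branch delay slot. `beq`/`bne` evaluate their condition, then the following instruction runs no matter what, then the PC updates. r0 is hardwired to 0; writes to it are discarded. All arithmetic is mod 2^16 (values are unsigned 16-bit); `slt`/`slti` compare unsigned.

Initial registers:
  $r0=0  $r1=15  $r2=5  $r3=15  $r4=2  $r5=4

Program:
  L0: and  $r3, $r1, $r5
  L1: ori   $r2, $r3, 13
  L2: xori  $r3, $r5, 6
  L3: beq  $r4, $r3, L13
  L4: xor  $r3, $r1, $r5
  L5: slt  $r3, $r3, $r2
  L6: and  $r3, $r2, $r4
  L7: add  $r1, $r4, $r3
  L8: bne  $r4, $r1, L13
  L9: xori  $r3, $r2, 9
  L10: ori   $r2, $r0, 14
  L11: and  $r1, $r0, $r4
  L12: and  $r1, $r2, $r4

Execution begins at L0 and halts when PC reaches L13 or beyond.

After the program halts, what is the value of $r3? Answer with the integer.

[0] and  $r3, $r1, $r5  →  {$r0:0, $r1:15, $r2:5, $r3:4, $r4:2, $r5:4}
[1] ori   $r2, $r3, 13  →  {$r0:0, $r1:15, $r2:13, $r3:4, $r4:2, $r5:4}
[2] xori  $r3, $r5, 6  →  {$r0:0, $r1:15, $r2:13, $r3:2, $r4:2, $r5:4}
[3] beq  $r4, $r3, L13  →  {$r0:0, $r1:15, $r2:13, $r3:2, $r4:2, $r5:4}  ⟨branch taken⟩
[4] xor  $r3, $r1, $r5  →  {$r0:0, $r1:15, $r2:13, $r3:11, $r4:2, $r5:4}

11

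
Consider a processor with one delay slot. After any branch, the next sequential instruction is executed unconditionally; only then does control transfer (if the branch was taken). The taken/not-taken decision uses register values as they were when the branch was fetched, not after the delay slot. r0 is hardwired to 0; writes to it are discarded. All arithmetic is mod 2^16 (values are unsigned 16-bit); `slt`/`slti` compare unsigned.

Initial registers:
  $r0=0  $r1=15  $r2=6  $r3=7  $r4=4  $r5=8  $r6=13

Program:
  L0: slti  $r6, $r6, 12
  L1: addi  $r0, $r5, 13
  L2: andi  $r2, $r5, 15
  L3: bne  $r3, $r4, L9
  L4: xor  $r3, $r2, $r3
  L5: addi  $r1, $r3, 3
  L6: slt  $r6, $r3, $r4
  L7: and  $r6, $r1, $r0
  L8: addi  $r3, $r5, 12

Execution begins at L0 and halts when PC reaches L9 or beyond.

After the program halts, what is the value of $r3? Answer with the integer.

[0] slti  $r6, $r6, 12  →  {$r0:0, $r1:15, $r2:6, $r3:7, $r4:4, $r5:8, $r6:0}
[1] addi  $r0, $r5, 13  →  {$r0:0, $r1:15, $r2:6, $r3:7, $r4:4, $r5:8, $r6:0}
[2] andi  $r2, $r5, 15  →  {$r0:0, $r1:15, $r2:8, $r3:7, $r4:4, $r5:8, $r6:0}
[3] bne  $r3, $r4, L9  →  {$r0:0, $r1:15, $r2:8, $r3:7, $r4:4, $r5:8, $r6:0}  ⟨branch taken⟩
[4] xor  $r3, $r2, $r3  →  {$r0:0, $r1:15, $r2:8, $r3:15, $r4:4, $r5:8, $r6:0}

15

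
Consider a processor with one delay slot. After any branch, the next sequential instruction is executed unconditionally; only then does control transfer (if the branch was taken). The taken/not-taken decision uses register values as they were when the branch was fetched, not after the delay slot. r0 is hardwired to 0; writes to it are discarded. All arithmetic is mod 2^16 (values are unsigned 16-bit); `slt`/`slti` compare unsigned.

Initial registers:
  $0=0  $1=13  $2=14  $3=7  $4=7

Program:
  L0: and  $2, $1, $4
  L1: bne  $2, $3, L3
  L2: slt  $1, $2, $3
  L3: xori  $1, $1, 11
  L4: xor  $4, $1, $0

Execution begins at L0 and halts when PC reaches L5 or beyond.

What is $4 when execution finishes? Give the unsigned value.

10

#0 and  $2, $1, $4 ; 0/13/5/7/7
#1 bne  $2, $3, L3 ; 0/13/5/7/7 ; →target
#2 slt  $1, $2, $3 ; 0/1/5/7/7
#3 xori  $1, $1, 11 ; 0/10/5/7/7
#4 xor  $4, $1, $0 ; 0/10/5/7/10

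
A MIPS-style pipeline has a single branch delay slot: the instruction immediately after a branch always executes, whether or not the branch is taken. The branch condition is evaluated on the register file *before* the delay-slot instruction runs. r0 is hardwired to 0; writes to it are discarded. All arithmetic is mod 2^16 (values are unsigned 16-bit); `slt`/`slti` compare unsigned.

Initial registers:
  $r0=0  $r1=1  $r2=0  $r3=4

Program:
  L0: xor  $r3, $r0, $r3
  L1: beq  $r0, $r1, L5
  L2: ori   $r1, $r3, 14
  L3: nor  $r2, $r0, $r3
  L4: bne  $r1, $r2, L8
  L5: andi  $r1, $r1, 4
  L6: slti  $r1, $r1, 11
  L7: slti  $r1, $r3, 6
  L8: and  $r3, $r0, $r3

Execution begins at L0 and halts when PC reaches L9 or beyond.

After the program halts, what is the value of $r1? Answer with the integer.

  step pc=0: xor  $r3, $r0, $r3  regs=(0,1,0,4)
  step pc=1: beq  $r0, $r1, L5  cond=F  regs=(0,1,0,4)
  step pc=2: ori   $r1, $r3, 14  regs=(0,14,0,4)
  step pc=3: nor  $r2, $r0, $r3  regs=(0,14,65531,4)
  step pc=4: bne  $r1, $r2, L8  cond=T  regs=(0,14,65531,4)
  step pc=5: andi  $r1, $r1, 4  regs=(0,4,65531,4)
  step pc=8: and  $r3, $r0, $r3  regs=(0,4,65531,0)

4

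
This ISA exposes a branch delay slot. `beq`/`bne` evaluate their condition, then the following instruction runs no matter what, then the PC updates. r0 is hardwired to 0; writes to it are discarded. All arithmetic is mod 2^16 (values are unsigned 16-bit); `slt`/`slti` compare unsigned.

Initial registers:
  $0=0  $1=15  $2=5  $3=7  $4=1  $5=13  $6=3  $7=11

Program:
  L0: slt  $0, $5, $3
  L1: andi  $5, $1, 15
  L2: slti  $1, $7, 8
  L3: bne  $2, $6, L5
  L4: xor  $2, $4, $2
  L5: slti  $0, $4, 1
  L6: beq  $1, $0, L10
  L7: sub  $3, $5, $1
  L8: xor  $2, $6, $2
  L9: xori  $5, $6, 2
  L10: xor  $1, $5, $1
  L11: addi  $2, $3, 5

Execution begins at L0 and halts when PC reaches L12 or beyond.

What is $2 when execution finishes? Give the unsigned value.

#0 slt  $0, $5, $3 ; 0/15/5/7/1/13/3/11
#1 andi  $5, $1, 15 ; 0/15/5/7/1/15/3/11
#2 slti  $1, $7, 8 ; 0/0/5/7/1/15/3/11
#3 bne  $2, $6, L5 ; 0/0/5/7/1/15/3/11 ; →target
#4 xor  $2, $4, $2 ; 0/0/4/7/1/15/3/11
#5 slti  $0, $4, 1 ; 0/0/4/7/1/15/3/11
#6 beq  $1, $0, L10 ; 0/0/4/7/1/15/3/11 ; →target
#7 sub  $3, $5, $1 ; 0/0/4/15/1/15/3/11
#10 xor  $1, $5, $1 ; 0/15/4/15/1/15/3/11
#11 addi  $2, $3, 5 ; 0/15/20/15/1/15/3/11

20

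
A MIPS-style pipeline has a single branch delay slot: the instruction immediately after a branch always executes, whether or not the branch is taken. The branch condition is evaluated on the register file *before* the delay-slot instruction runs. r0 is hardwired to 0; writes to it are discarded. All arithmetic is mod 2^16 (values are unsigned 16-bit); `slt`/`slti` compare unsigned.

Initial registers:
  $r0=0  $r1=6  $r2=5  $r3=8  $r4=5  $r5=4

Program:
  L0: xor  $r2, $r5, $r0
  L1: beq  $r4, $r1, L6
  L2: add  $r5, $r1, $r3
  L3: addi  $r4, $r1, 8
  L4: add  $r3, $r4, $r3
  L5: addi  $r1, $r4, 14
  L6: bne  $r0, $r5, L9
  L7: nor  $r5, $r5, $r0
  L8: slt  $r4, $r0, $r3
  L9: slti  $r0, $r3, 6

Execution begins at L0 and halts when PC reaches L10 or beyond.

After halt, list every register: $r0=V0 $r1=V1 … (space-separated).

$r0=0 $r1=28 $r2=4 $r3=22 $r4=14 $r5=65521

PC=0  xor  $r2, $r5, $r0     | $r0=0 $r1=6 $r2=4 $r3=8 $r4=5 $r5=4
PC=1  beq  $r4, $r1, L6      | $r0=0 $r1=6 $r2=4 $r3=8 $r4=5 $r5=4  [not taken]
PC=2  add  $r5, $r1, $r3     | $r0=0 $r1=6 $r2=4 $r3=8 $r4=5 $r5=14
PC=3  addi  $r4, $r1, 8      | $r0=0 $r1=6 $r2=4 $r3=8 $r4=14 $r5=14
PC=4  add  $r3, $r4, $r3     | $r0=0 $r1=6 $r2=4 $r3=22 $r4=14 $r5=14
PC=5  addi  $r1, $r4, 14     | $r0=0 $r1=28 $r2=4 $r3=22 $r4=14 $r5=14
PC=6  bne  $r0, $r5, L9      | $r0=0 $r1=28 $r2=4 $r3=22 $r4=14 $r5=14  [TAKEN]
PC=7  nor  $r5, $r5, $r0     | $r0=0 $r1=28 $r2=4 $r3=22 $r4=14 $r5=65521
PC=9  slti  $r0, $r3, 6      | $r0=0 $r1=28 $r2=4 $r3=22 $r4=14 $r5=65521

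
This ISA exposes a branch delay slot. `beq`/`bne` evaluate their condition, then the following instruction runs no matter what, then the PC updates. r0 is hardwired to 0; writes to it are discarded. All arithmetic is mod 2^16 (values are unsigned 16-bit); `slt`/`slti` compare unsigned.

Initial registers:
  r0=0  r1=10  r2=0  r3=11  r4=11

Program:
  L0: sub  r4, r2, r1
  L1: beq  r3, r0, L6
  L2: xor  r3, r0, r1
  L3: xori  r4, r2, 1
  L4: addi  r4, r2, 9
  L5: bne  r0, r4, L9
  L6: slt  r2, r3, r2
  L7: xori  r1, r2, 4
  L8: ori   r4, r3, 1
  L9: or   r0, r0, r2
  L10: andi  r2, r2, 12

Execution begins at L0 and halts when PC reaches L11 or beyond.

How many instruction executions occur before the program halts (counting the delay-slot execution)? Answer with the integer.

PC=0  sub  r4, r2, r1        | r0=0 r1=10 r2=0 r3=11 r4=65526
PC=1  beq  r3, r0, L6        | r0=0 r1=10 r2=0 r3=11 r4=65526  [not taken]
PC=2  xor  r3, r0, r1        | r0=0 r1=10 r2=0 r3=10 r4=65526
PC=3  xori  r4, r2, 1        | r0=0 r1=10 r2=0 r3=10 r4=1
PC=4  addi  r4, r2, 9        | r0=0 r1=10 r2=0 r3=10 r4=9
PC=5  bne  r0, r4, L9        | r0=0 r1=10 r2=0 r3=10 r4=9  [TAKEN]
PC=6  slt  r2, r3, r2        | r0=0 r1=10 r2=0 r3=10 r4=9
PC=9  or   r0, r0, r2        | r0=0 r1=10 r2=0 r3=10 r4=9
PC=10 andi  r2, r2, 12       | r0=0 r1=10 r2=0 r3=10 r4=9

9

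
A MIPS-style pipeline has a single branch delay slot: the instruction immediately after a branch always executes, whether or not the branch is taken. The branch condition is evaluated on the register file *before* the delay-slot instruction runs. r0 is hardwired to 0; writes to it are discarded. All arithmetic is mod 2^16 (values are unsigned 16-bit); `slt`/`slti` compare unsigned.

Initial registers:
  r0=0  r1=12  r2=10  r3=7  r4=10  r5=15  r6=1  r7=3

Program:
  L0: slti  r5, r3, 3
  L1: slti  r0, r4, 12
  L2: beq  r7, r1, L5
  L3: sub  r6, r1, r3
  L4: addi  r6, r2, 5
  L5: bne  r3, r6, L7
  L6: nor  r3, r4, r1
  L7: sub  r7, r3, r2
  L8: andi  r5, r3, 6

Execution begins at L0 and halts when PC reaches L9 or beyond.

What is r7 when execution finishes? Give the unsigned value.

65511

[0] slti  r5, r3, 3  →  {r0:0, r1:12, r2:10, r3:7, r4:10, r5:0, r6:1, r7:3}
[1] slti  r0, r4, 12  →  {r0:0, r1:12, r2:10, r3:7, r4:10, r5:0, r6:1, r7:3}
[2] beq  r7, r1, L5  →  {r0:0, r1:12, r2:10, r3:7, r4:10, r5:0, r6:1, r7:3}  ⟨branch fallthrough⟩
[3] sub  r6, r1, r3  →  {r0:0, r1:12, r2:10, r3:7, r4:10, r5:0, r6:5, r7:3}
[4] addi  r6, r2, 5  →  {r0:0, r1:12, r2:10, r3:7, r4:10, r5:0, r6:15, r7:3}
[5] bne  r3, r6, L7  →  {r0:0, r1:12, r2:10, r3:7, r4:10, r5:0, r6:15, r7:3}  ⟨branch taken⟩
[6] nor  r3, r4, r1  →  {r0:0, r1:12, r2:10, r3:65521, r4:10, r5:0, r6:15, r7:3}
[7] sub  r7, r3, r2  →  {r0:0, r1:12, r2:10, r3:65521, r4:10, r5:0, r6:15, r7:65511}
[8] andi  r5, r3, 6  →  {r0:0, r1:12, r2:10, r3:65521, r4:10, r5:0, r6:15, r7:65511}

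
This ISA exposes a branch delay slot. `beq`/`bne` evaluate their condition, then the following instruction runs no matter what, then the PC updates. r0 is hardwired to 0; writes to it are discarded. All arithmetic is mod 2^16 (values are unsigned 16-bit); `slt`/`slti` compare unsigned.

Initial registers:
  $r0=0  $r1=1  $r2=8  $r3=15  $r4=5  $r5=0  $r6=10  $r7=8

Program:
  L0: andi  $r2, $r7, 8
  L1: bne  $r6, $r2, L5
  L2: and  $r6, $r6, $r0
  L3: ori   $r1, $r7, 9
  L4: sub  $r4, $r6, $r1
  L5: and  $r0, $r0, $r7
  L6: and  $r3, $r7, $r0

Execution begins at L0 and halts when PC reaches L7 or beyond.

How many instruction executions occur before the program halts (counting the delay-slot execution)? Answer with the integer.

#0 andi  $r2, $r7, 8 ; 0/1/8/15/5/0/10/8
#1 bne  $r6, $r2, L5 ; 0/1/8/15/5/0/10/8 ; →target
#2 and  $r6, $r6, $r0 ; 0/1/8/15/5/0/0/8
#5 and  $r0, $r0, $r7 ; 0/1/8/15/5/0/0/8
#6 and  $r3, $r7, $r0 ; 0/1/8/0/5/0/0/8

5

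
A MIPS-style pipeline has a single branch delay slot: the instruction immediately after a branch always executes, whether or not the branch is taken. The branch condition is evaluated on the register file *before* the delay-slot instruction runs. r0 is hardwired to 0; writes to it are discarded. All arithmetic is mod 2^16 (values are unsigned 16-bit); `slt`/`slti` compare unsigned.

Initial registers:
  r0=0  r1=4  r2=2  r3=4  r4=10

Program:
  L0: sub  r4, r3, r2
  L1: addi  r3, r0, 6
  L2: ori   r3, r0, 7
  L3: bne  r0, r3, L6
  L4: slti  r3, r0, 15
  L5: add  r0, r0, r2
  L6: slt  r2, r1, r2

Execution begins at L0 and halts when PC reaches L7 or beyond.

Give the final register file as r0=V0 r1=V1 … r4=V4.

r0=0 r1=4 r2=0 r3=1 r4=2

[0] sub  r4, r3, r2  →  {r0:0, r1:4, r2:2, r3:4, r4:2}
[1] addi  r3, r0, 6  →  {r0:0, r1:4, r2:2, r3:6, r4:2}
[2] ori   r3, r0, 7  →  {r0:0, r1:4, r2:2, r3:7, r4:2}
[3] bne  r0, r3, L6  →  {r0:0, r1:4, r2:2, r3:7, r4:2}  ⟨branch taken⟩
[4] slti  r3, r0, 15  →  {r0:0, r1:4, r2:2, r3:1, r4:2}
[6] slt  r2, r1, r2  →  {r0:0, r1:4, r2:0, r3:1, r4:2}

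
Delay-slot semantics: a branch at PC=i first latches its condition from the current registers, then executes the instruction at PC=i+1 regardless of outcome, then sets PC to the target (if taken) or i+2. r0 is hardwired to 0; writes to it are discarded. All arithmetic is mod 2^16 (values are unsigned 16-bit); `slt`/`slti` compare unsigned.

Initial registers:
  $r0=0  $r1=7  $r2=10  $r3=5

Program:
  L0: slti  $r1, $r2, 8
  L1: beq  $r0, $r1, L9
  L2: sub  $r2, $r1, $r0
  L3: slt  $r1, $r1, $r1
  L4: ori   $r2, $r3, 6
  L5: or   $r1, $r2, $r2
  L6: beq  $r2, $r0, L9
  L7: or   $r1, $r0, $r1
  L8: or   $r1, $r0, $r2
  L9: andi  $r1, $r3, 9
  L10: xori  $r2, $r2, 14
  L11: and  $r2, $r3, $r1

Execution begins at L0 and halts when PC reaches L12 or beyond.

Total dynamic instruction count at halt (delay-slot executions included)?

#0 slti  $r1, $r2, 8 ; 0/0/10/5
#1 beq  $r0, $r1, L9 ; 0/0/10/5 ; →target
#2 sub  $r2, $r1, $r0 ; 0/0/0/5
#9 andi  $r1, $r3, 9 ; 0/1/0/5
#10 xori  $r2, $r2, 14 ; 0/1/14/5
#11 and  $r2, $r3, $r1 ; 0/1/1/5

6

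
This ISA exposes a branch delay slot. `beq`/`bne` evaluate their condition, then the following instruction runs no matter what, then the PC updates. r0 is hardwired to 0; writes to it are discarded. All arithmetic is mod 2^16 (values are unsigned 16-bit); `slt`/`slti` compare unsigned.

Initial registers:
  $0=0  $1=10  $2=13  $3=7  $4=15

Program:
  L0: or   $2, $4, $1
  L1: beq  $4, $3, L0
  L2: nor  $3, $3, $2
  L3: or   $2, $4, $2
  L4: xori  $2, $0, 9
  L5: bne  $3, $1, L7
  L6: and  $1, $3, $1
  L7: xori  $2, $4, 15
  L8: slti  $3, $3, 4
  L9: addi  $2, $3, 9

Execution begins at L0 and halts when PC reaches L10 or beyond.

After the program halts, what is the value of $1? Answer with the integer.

0

  step pc=0: or   $2, $4, $1  regs=(0,10,15,7,15)
  step pc=1: beq  $4, $3, L0  cond=F  regs=(0,10,15,7,15)
  step pc=2: nor  $3, $3, $2  regs=(0,10,15,65520,15)
  step pc=3: or   $2, $4, $2  regs=(0,10,15,65520,15)
  step pc=4: xori  $2, $0, 9  regs=(0,10,9,65520,15)
  step pc=5: bne  $3, $1, L7  cond=T  regs=(0,10,9,65520,15)
  step pc=6: and  $1, $3, $1  regs=(0,0,9,65520,15)
  step pc=7: xori  $2, $4, 15  regs=(0,0,0,65520,15)
  step pc=8: slti  $3, $3, 4  regs=(0,0,0,0,15)
  step pc=9: addi  $2, $3, 9  regs=(0,0,9,0,15)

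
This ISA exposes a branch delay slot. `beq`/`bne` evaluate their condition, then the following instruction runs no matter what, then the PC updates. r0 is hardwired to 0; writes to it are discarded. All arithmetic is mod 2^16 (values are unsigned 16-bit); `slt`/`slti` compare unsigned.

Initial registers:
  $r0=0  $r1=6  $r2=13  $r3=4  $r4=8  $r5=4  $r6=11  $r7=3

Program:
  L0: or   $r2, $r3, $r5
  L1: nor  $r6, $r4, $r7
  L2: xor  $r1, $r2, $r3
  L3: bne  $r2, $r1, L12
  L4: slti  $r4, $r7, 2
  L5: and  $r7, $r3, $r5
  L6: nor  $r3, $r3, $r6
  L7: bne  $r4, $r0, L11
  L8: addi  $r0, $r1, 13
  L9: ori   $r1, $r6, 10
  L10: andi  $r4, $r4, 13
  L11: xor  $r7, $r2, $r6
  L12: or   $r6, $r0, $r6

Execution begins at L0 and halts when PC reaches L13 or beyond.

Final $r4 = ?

0

[0] or   $r2, $r3, $r5  →  {$r0:0, $r1:6, $r2:4, $r3:4, $r4:8, $r5:4, $r6:11, $r7:3}
[1] nor  $r6, $r4, $r7  →  {$r0:0, $r1:6, $r2:4, $r3:4, $r4:8, $r5:4, $r6:65524, $r7:3}
[2] xor  $r1, $r2, $r3  →  {$r0:0, $r1:0, $r2:4, $r3:4, $r4:8, $r5:4, $r6:65524, $r7:3}
[3] bne  $r2, $r1, L12  →  {$r0:0, $r1:0, $r2:4, $r3:4, $r4:8, $r5:4, $r6:65524, $r7:3}  ⟨branch taken⟩
[4] slti  $r4, $r7, 2  →  {$r0:0, $r1:0, $r2:4, $r3:4, $r4:0, $r5:4, $r6:65524, $r7:3}
[12] or   $r6, $r0, $r6  →  {$r0:0, $r1:0, $r2:4, $r3:4, $r4:0, $r5:4, $r6:65524, $r7:3}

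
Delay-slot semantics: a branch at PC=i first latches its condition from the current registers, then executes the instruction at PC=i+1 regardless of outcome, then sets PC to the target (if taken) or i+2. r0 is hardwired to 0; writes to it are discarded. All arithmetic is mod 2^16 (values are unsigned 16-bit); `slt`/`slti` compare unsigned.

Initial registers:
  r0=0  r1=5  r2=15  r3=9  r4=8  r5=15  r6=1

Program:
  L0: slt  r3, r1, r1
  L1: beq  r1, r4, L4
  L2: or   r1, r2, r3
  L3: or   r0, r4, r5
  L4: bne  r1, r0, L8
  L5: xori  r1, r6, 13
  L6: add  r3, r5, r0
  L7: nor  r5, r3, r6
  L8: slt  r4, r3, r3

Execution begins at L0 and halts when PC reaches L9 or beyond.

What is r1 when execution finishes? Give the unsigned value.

#0 slt  r3, r1, r1 ; 0/5/15/0/8/15/1
#1 beq  r1, r4, L4 ; 0/5/15/0/8/15/1 ; →fallthru
#2 or   r1, r2, r3 ; 0/15/15/0/8/15/1
#3 or   r0, r4, r5 ; 0/15/15/0/8/15/1
#4 bne  r1, r0, L8 ; 0/15/15/0/8/15/1 ; →target
#5 xori  r1, r6, 13 ; 0/12/15/0/8/15/1
#8 slt  r4, r3, r3 ; 0/12/15/0/0/15/1

12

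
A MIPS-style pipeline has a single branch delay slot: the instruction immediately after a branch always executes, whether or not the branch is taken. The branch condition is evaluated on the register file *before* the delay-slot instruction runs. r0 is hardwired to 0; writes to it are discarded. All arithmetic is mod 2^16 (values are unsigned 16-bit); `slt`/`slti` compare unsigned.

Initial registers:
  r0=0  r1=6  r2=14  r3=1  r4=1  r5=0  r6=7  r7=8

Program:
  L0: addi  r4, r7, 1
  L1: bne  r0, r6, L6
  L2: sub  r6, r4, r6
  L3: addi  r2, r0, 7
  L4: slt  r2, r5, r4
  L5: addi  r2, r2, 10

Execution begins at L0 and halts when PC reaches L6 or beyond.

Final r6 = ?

#0 addi  r4, r7, 1 ; 0/6/14/1/9/0/7/8
#1 bne  r0, r6, L6 ; 0/6/14/1/9/0/7/8 ; →target
#2 sub  r6, r4, r6 ; 0/6/14/1/9/0/2/8

2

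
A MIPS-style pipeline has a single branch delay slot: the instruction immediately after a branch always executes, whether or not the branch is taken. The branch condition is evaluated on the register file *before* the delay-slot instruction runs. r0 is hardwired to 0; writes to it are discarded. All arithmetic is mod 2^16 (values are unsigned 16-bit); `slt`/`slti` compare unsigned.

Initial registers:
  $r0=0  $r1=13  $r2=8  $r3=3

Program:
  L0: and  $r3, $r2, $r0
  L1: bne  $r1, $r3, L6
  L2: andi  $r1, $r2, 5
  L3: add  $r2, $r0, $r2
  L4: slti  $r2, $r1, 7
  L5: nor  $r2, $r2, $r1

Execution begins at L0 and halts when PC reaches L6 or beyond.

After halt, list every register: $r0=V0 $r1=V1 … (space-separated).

$r0=0 $r1=0 $r2=8 $r3=0

#0 and  $r3, $r2, $r0 ; 0/13/8/0
#1 bne  $r1, $r3, L6 ; 0/13/8/0 ; →target
#2 andi  $r1, $r2, 5 ; 0/0/8/0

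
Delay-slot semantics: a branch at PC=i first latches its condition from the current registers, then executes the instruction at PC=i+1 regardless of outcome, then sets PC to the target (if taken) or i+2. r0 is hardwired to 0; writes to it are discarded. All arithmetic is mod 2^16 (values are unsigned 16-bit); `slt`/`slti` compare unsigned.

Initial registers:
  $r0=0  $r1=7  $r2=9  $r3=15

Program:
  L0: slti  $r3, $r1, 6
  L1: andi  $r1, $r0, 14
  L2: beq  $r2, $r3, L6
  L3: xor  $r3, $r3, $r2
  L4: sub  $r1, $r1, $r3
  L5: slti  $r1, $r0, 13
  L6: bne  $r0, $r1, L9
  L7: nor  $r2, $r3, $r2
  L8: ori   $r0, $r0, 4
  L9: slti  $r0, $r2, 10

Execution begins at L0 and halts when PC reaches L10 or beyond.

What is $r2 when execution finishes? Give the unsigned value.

PC=0  slti  $r3, $r1, 6      | $r0=0 $r1=7 $r2=9 $r3=0
PC=1  andi  $r1, $r0, 14     | $r0=0 $r1=0 $r2=9 $r3=0
PC=2  beq  $r2, $r3, L6      | $r0=0 $r1=0 $r2=9 $r3=0  [not taken]
PC=3  xor  $r3, $r3, $r2     | $r0=0 $r1=0 $r2=9 $r3=9
PC=4  sub  $r1, $r1, $r3     | $r0=0 $r1=65527 $r2=9 $r3=9
PC=5  slti  $r1, $r0, 13     | $r0=0 $r1=1 $r2=9 $r3=9
PC=6  bne  $r0, $r1, L9      | $r0=0 $r1=1 $r2=9 $r3=9  [TAKEN]
PC=7  nor  $r2, $r3, $r2     | $r0=0 $r1=1 $r2=65526 $r3=9
PC=9  slti  $r0, $r2, 10     | $r0=0 $r1=1 $r2=65526 $r3=9

65526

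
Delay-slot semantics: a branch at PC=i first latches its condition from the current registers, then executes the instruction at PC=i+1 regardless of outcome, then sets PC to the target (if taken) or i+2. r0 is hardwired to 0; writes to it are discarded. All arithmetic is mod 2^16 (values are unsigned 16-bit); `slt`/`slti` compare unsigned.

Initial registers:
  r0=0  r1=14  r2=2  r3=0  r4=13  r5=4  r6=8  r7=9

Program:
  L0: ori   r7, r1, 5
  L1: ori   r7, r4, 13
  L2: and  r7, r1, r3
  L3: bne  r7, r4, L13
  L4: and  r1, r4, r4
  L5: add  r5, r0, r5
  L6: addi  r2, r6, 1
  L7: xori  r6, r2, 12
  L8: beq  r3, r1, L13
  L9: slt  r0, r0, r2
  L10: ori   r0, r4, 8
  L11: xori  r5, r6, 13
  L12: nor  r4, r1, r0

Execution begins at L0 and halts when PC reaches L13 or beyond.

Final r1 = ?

13

PC=0  ori   r7, r1, 5        | r0=0 r1=14 r2=2 r3=0 r4=13 r5=4 r6=8 r7=15
PC=1  ori   r7, r4, 13       | r0=0 r1=14 r2=2 r3=0 r4=13 r5=4 r6=8 r7=13
PC=2  and  r7, r1, r3        | r0=0 r1=14 r2=2 r3=0 r4=13 r5=4 r6=8 r7=0
PC=3  bne  r7, r4, L13       | r0=0 r1=14 r2=2 r3=0 r4=13 r5=4 r6=8 r7=0  [TAKEN]
PC=4  and  r1, r4, r4        | r0=0 r1=13 r2=2 r3=0 r4=13 r5=4 r6=8 r7=0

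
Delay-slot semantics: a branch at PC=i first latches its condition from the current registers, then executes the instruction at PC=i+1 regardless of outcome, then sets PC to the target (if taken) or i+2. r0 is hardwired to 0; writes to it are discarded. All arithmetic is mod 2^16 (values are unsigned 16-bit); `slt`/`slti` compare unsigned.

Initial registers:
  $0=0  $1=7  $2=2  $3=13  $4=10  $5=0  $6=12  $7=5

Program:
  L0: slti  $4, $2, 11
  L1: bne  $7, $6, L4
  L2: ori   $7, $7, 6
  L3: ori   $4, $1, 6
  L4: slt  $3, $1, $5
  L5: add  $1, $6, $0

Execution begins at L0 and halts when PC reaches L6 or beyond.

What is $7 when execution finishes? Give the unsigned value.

[0] slti  $4, $2, 11  →  {$0:0, $1:7, $2:2, $3:13, $4:1, $5:0, $6:12, $7:5}
[1] bne  $7, $6, L4  →  {$0:0, $1:7, $2:2, $3:13, $4:1, $5:0, $6:12, $7:5}  ⟨branch taken⟩
[2] ori   $7, $7, 6  →  {$0:0, $1:7, $2:2, $3:13, $4:1, $5:0, $6:12, $7:7}
[4] slt  $3, $1, $5  →  {$0:0, $1:7, $2:2, $3:0, $4:1, $5:0, $6:12, $7:7}
[5] add  $1, $6, $0  →  {$0:0, $1:12, $2:2, $3:0, $4:1, $5:0, $6:12, $7:7}

7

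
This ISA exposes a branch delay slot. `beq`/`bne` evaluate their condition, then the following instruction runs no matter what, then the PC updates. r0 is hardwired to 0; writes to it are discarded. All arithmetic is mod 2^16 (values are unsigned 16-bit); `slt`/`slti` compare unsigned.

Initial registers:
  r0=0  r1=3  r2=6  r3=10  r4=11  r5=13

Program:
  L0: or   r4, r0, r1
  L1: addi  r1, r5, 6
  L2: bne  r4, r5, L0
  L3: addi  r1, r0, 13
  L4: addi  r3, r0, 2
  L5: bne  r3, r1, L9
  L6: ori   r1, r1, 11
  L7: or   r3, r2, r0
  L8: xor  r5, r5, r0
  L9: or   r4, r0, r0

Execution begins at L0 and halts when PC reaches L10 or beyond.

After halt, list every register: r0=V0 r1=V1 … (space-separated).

#0 or   r4, r0, r1 ; 0/3/6/10/3/13
#1 addi  r1, r5, 6 ; 0/19/6/10/3/13
#2 bne  r4, r5, L0 ; 0/19/6/10/3/13 ; →target
#3 addi  r1, r0, 13 ; 0/13/6/10/3/13
#0 or   r4, r0, r1 ; 0/13/6/10/13/13
#1 addi  r1, r5, 6 ; 0/19/6/10/13/13
#2 bne  r4, r5, L0 ; 0/19/6/10/13/13 ; →fallthru
#3 addi  r1, r0, 13 ; 0/13/6/10/13/13
#4 addi  r3, r0, 2 ; 0/13/6/2/13/13
#5 bne  r3, r1, L9 ; 0/13/6/2/13/13 ; →target
#6 ori   r1, r1, 11 ; 0/15/6/2/13/13
#9 or   r4, r0, r0 ; 0/15/6/2/0/13

r0=0 r1=15 r2=6 r3=2 r4=0 r5=13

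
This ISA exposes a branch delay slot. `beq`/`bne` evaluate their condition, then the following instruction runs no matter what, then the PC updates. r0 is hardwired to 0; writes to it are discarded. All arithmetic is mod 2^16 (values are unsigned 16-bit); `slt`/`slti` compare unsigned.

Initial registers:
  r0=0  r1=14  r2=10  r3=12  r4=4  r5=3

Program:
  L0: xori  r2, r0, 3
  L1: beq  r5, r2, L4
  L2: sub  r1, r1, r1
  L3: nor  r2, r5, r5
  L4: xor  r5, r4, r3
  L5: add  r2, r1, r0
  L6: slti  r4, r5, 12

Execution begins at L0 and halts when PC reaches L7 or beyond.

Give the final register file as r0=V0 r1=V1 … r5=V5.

PC=0  xori  r2, r0, 3        | r0=0 r1=14 r2=3 r3=12 r4=4 r5=3
PC=1  beq  r5, r2, L4        | r0=0 r1=14 r2=3 r3=12 r4=4 r5=3  [TAKEN]
PC=2  sub  r1, r1, r1        | r0=0 r1=0 r2=3 r3=12 r4=4 r5=3
PC=4  xor  r5, r4, r3        | r0=0 r1=0 r2=3 r3=12 r4=4 r5=8
PC=5  add  r2, r1, r0        | r0=0 r1=0 r2=0 r3=12 r4=4 r5=8
PC=6  slti  r4, r5, 12       | r0=0 r1=0 r2=0 r3=12 r4=1 r5=8

r0=0 r1=0 r2=0 r3=12 r4=1 r5=8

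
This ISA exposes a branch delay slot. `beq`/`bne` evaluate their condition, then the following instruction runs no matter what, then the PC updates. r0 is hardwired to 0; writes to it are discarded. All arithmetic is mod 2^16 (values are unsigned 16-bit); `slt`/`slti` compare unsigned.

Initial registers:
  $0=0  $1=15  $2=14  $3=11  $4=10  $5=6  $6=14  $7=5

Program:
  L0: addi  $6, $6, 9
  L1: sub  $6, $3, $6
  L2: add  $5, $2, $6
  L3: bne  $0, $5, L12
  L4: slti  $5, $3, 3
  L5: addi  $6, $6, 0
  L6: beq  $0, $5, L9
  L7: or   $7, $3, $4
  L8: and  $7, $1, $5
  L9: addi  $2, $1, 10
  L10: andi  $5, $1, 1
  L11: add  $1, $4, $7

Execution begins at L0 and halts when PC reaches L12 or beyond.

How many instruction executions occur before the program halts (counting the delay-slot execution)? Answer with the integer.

#0 addi  $6, $6, 9 ; 0/15/14/11/10/6/23/5
#1 sub  $6, $3, $6 ; 0/15/14/11/10/6/65524/5
#2 add  $5, $2, $6 ; 0/15/14/11/10/2/65524/5
#3 bne  $0, $5, L12 ; 0/15/14/11/10/2/65524/5 ; →target
#4 slti  $5, $3, 3 ; 0/15/14/11/10/0/65524/5

5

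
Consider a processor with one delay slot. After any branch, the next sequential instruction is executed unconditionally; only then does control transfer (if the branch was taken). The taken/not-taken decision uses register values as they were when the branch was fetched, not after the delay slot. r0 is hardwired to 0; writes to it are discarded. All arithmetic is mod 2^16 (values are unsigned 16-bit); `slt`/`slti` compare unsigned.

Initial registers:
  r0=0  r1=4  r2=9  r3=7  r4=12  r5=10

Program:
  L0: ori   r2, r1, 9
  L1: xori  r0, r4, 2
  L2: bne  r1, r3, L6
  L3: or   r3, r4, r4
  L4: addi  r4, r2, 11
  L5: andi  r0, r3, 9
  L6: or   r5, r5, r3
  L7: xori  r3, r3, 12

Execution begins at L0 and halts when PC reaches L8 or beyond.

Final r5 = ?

14

PC=0  ori   r2, r1, 9        | r0=0 r1=4 r2=13 r3=7 r4=12 r5=10
PC=1  xori  r0, r4, 2        | r0=0 r1=4 r2=13 r3=7 r4=12 r5=10
PC=2  bne  r1, r3, L6        | r0=0 r1=4 r2=13 r3=7 r4=12 r5=10  [TAKEN]
PC=3  or   r3, r4, r4        | r0=0 r1=4 r2=13 r3=12 r4=12 r5=10
PC=6  or   r5, r5, r3        | r0=0 r1=4 r2=13 r3=12 r4=12 r5=14
PC=7  xori  r3, r3, 12       | r0=0 r1=4 r2=13 r3=0 r4=12 r5=14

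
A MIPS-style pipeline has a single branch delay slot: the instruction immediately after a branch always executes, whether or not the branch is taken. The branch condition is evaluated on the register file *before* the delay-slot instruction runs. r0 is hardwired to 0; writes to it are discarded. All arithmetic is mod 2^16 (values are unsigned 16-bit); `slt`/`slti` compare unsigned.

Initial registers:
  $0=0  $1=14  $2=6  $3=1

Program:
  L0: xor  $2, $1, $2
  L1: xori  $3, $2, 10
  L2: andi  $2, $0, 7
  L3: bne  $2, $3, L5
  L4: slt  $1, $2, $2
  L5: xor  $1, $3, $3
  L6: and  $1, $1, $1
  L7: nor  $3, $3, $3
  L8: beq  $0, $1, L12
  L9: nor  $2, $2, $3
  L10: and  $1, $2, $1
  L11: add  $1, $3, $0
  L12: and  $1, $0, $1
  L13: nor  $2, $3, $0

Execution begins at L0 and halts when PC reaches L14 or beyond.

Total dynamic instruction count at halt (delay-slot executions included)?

[0] xor  $2, $1, $2  →  {$0:0, $1:14, $2:8, $3:1}
[1] xori  $3, $2, 10  →  {$0:0, $1:14, $2:8, $3:2}
[2] andi  $2, $0, 7  →  {$0:0, $1:14, $2:0, $3:2}
[3] bne  $2, $3, L5  →  {$0:0, $1:14, $2:0, $3:2}  ⟨branch taken⟩
[4] slt  $1, $2, $2  →  {$0:0, $1:0, $2:0, $3:2}
[5] xor  $1, $3, $3  →  {$0:0, $1:0, $2:0, $3:2}
[6] and  $1, $1, $1  →  {$0:0, $1:0, $2:0, $3:2}
[7] nor  $3, $3, $3  →  {$0:0, $1:0, $2:0, $3:65533}
[8] beq  $0, $1, L12  →  {$0:0, $1:0, $2:0, $3:65533}  ⟨branch taken⟩
[9] nor  $2, $2, $3  →  {$0:0, $1:0, $2:2, $3:65533}
[12] and  $1, $0, $1  →  {$0:0, $1:0, $2:2, $3:65533}
[13] nor  $2, $3, $0  →  {$0:0, $1:0, $2:2, $3:65533}

12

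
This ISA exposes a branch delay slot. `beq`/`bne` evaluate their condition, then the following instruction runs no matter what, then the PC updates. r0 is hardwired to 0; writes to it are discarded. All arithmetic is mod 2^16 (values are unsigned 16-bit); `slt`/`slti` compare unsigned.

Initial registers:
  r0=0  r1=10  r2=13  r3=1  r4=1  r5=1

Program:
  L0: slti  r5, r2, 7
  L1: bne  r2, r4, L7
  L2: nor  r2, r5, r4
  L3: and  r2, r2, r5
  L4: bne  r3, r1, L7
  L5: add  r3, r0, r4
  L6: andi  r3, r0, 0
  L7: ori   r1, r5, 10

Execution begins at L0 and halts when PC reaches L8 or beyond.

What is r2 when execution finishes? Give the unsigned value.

PC=0  slti  r5, r2, 7        | r0=0 r1=10 r2=13 r3=1 r4=1 r5=0
PC=1  bne  r2, r4, L7        | r0=0 r1=10 r2=13 r3=1 r4=1 r5=0  [TAKEN]
PC=2  nor  r2, r5, r4        | r0=0 r1=10 r2=65534 r3=1 r4=1 r5=0
PC=7  ori   r1, r5, 10       | r0=0 r1=10 r2=65534 r3=1 r4=1 r5=0

65534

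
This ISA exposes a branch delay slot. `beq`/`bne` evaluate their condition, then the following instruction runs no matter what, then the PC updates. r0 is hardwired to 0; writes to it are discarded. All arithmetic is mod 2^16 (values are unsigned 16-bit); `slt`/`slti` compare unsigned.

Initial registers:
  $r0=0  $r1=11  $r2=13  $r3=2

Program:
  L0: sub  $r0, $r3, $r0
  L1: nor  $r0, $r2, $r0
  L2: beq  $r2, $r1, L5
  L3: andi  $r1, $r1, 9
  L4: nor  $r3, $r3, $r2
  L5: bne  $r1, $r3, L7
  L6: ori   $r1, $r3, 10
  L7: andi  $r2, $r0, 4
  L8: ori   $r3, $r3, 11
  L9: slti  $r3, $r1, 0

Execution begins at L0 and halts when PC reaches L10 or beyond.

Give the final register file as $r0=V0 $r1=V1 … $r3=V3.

$r0=0 $r1=65530 $r2=0 $r3=0

#0 sub  $r0, $r3, $r0 ; 0/11/13/2
#1 nor  $r0, $r2, $r0 ; 0/11/13/2
#2 beq  $r2, $r1, L5 ; 0/11/13/2 ; →fallthru
#3 andi  $r1, $r1, 9 ; 0/9/13/2
#4 nor  $r3, $r3, $r2 ; 0/9/13/65520
#5 bne  $r1, $r3, L7 ; 0/9/13/65520 ; →target
#6 ori   $r1, $r3, 10 ; 0/65530/13/65520
#7 andi  $r2, $r0, 4 ; 0/65530/0/65520
#8 ori   $r3, $r3, 11 ; 0/65530/0/65531
#9 slti  $r3, $r1, 0 ; 0/65530/0/0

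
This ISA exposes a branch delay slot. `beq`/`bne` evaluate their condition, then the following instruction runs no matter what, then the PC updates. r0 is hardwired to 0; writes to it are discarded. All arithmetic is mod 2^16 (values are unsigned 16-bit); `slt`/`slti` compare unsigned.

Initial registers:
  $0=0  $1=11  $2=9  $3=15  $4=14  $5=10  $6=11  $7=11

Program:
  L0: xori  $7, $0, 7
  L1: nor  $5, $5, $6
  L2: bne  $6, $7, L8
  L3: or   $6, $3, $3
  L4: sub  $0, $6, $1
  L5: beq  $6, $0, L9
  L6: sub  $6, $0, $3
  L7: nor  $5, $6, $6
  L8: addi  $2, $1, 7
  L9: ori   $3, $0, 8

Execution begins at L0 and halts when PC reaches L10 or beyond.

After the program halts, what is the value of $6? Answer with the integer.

15

#0 xori  $7, $0, 7 ; 0/11/9/15/14/10/11/7
#1 nor  $5, $5, $6 ; 0/11/9/15/14/65524/11/7
#2 bne  $6, $7, L8 ; 0/11/9/15/14/65524/11/7 ; →target
#3 or   $6, $3, $3 ; 0/11/9/15/14/65524/15/7
#8 addi  $2, $1, 7 ; 0/11/18/15/14/65524/15/7
#9 ori   $3, $0, 8 ; 0/11/18/8/14/65524/15/7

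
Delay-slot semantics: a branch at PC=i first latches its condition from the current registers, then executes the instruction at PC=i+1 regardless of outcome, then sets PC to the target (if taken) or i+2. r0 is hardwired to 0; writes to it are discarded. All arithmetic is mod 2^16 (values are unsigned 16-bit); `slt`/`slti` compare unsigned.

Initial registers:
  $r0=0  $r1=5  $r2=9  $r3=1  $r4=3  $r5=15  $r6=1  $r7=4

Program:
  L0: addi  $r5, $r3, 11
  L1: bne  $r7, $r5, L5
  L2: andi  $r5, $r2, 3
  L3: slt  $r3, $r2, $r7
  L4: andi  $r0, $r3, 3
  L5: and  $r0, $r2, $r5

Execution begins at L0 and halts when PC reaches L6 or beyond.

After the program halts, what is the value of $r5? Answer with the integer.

PC=0  addi  $r5, $r3, 11     | $r0=0 $r1=5 $r2=9 $r3=1 $r4=3 $r5=12 $r6=1 $r7=4
PC=1  bne  $r7, $r5, L5      | $r0=0 $r1=5 $r2=9 $r3=1 $r4=3 $r5=12 $r6=1 $r7=4  [TAKEN]
PC=2  andi  $r5, $r2, 3      | $r0=0 $r1=5 $r2=9 $r3=1 $r4=3 $r5=1 $r6=1 $r7=4
PC=5  and  $r0, $r2, $r5     | $r0=0 $r1=5 $r2=9 $r3=1 $r4=3 $r5=1 $r6=1 $r7=4

1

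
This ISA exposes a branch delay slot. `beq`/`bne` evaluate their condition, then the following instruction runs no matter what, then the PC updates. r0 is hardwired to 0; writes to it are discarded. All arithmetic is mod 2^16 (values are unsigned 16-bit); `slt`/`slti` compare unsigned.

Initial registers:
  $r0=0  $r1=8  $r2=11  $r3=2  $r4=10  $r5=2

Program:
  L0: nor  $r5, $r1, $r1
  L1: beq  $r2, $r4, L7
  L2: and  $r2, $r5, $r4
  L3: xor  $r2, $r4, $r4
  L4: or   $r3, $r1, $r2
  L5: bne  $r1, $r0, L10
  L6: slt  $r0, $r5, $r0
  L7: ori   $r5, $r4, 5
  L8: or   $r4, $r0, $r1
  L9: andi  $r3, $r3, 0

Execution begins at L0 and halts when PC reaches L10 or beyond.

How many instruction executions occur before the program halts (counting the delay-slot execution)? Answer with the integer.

[0] nor  $r5, $r1, $r1  →  {$r0:0, $r1:8, $r2:11, $r3:2, $r4:10, $r5:65527}
[1] beq  $r2, $r4, L7  →  {$r0:0, $r1:8, $r2:11, $r3:2, $r4:10, $r5:65527}  ⟨branch fallthrough⟩
[2] and  $r2, $r5, $r4  →  {$r0:0, $r1:8, $r2:2, $r3:2, $r4:10, $r5:65527}
[3] xor  $r2, $r4, $r4  →  {$r0:0, $r1:8, $r2:0, $r3:2, $r4:10, $r5:65527}
[4] or   $r3, $r1, $r2  →  {$r0:0, $r1:8, $r2:0, $r3:8, $r4:10, $r5:65527}
[5] bne  $r1, $r0, L10  →  {$r0:0, $r1:8, $r2:0, $r3:8, $r4:10, $r5:65527}  ⟨branch taken⟩
[6] slt  $r0, $r5, $r0  →  {$r0:0, $r1:8, $r2:0, $r3:8, $r4:10, $r5:65527}

7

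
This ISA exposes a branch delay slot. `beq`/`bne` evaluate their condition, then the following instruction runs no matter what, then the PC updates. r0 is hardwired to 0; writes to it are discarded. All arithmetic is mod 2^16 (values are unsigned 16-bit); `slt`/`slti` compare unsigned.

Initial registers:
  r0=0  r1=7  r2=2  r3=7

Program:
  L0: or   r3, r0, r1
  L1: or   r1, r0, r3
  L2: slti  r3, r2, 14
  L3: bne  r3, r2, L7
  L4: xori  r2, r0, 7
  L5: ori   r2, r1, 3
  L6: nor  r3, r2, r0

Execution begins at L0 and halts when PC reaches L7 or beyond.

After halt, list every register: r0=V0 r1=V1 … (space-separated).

#0 or   r3, r0, r1 ; 0/7/2/7
#1 or   r1, r0, r3 ; 0/7/2/7
#2 slti  r3, r2, 14 ; 0/7/2/1
#3 bne  r3, r2, L7 ; 0/7/2/1 ; →target
#4 xori  r2, r0, 7 ; 0/7/7/1

r0=0 r1=7 r2=7 r3=1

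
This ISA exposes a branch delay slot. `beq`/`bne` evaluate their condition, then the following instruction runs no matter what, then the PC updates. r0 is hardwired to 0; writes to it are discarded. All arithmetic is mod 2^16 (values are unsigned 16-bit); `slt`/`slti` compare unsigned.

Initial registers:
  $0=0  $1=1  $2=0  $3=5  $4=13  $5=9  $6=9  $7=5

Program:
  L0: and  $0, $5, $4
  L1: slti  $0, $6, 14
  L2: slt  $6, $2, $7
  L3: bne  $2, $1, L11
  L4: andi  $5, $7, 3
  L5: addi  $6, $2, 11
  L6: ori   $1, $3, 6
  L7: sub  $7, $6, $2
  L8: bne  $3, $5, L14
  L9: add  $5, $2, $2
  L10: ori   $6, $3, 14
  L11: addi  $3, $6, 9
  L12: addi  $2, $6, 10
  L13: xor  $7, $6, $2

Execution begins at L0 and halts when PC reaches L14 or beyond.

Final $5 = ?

#0 and  $0, $5, $4 ; 0/1/0/5/13/9/9/5
#1 slti  $0, $6, 14 ; 0/1/0/5/13/9/9/5
#2 slt  $6, $2, $7 ; 0/1/0/5/13/9/1/5
#3 bne  $2, $1, L11 ; 0/1/0/5/13/9/1/5 ; →target
#4 andi  $5, $7, 3 ; 0/1/0/5/13/1/1/5
#11 addi  $3, $6, 9 ; 0/1/0/10/13/1/1/5
#12 addi  $2, $6, 10 ; 0/1/11/10/13/1/1/5
#13 xor  $7, $6, $2 ; 0/1/11/10/13/1/1/10

1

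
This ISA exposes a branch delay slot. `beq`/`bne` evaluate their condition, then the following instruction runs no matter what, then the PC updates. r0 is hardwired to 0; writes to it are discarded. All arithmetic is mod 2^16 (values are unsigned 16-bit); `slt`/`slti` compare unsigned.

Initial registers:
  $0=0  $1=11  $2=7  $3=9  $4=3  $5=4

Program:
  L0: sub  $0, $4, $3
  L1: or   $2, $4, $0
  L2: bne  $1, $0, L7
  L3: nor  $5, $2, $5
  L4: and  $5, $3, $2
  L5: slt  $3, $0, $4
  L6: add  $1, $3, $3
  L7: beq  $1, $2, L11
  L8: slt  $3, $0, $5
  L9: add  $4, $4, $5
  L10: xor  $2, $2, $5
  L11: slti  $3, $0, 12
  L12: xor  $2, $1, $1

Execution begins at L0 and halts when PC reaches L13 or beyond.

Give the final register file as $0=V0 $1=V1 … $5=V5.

$0=0 $1=11 $2=0 $3=1 $4=65531 $5=65528

PC=0  sub  $0, $4, $3        | $0=0 $1=11 $2=7 $3=9 $4=3 $5=4
PC=1  or   $2, $4, $0        | $0=0 $1=11 $2=3 $3=9 $4=3 $5=4
PC=2  bne  $1, $0, L7        | $0=0 $1=11 $2=3 $3=9 $4=3 $5=4  [TAKEN]
PC=3  nor  $5, $2, $5        | $0=0 $1=11 $2=3 $3=9 $4=3 $5=65528
PC=7  beq  $1, $2, L11       | $0=0 $1=11 $2=3 $3=9 $4=3 $5=65528  [not taken]
PC=8  slt  $3, $0, $5        | $0=0 $1=11 $2=3 $3=1 $4=3 $5=65528
PC=9  add  $4, $4, $5        | $0=0 $1=11 $2=3 $3=1 $4=65531 $5=65528
PC=10 xor  $2, $2, $5        | $0=0 $1=11 $2=65531 $3=1 $4=65531 $5=65528
PC=11 slti  $3, $0, 12       | $0=0 $1=11 $2=65531 $3=1 $4=65531 $5=65528
PC=12 xor  $2, $1, $1        | $0=0 $1=11 $2=0 $3=1 $4=65531 $5=65528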